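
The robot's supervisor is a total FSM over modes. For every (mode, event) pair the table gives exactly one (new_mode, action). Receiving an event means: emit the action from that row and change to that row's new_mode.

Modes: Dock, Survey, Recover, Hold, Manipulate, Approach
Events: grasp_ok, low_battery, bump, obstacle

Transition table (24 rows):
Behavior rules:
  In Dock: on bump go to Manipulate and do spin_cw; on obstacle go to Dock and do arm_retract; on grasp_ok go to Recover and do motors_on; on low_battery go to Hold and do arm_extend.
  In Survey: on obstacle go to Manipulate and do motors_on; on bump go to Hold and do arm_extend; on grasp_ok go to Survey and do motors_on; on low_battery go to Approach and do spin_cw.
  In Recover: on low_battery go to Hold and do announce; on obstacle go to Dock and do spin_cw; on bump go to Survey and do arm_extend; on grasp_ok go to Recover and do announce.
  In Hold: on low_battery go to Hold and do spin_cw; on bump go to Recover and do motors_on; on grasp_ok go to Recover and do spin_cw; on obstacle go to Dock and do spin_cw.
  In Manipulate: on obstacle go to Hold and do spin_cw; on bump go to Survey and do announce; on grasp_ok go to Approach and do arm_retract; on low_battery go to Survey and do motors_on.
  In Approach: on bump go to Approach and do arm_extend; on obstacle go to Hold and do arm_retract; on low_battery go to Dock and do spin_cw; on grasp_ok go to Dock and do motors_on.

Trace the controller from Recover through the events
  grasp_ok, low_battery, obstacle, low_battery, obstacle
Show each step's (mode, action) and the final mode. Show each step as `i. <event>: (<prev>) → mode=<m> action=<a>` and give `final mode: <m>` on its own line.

1. grasp_ok: (Recover) → mode=Recover action=announce
2. low_battery: (Recover) → mode=Hold action=announce
3. obstacle: (Hold) → mode=Dock action=spin_cw
4. low_battery: (Dock) → mode=Hold action=arm_extend
5. obstacle: (Hold) → mode=Dock action=spin_cw

final mode: Dock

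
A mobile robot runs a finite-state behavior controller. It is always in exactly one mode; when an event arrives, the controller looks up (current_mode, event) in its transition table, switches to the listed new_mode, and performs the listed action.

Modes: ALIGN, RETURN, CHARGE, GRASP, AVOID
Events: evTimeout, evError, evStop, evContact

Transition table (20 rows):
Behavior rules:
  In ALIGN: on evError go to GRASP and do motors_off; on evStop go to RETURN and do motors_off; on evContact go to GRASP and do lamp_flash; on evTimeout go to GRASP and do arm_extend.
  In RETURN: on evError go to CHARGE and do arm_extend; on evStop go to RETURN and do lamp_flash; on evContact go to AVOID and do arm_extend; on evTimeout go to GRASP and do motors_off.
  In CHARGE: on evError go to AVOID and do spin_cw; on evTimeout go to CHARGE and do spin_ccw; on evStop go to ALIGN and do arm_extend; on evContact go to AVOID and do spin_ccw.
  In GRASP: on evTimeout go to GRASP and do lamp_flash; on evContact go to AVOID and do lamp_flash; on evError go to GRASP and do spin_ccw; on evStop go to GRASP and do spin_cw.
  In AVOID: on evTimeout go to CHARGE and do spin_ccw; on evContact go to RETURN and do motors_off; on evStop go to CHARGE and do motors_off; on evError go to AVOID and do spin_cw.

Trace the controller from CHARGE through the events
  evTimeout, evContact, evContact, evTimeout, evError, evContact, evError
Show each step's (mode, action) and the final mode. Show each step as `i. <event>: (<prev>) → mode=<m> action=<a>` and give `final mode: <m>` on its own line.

final mode: AVOID

1. evTimeout: (CHARGE) → mode=CHARGE action=spin_ccw
2. evContact: (CHARGE) → mode=AVOID action=spin_ccw
3. evContact: (AVOID) → mode=RETURN action=motors_off
4. evTimeout: (RETURN) → mode=GRASP action=motors_off
5. evError: (GRASP) → mode=GRASP action=spin_ccw
6. evContact: (GRASP) → mode=AVOID action=lamp_flash
7. evError: (AVOID) → mode=AVOID action=spin_cw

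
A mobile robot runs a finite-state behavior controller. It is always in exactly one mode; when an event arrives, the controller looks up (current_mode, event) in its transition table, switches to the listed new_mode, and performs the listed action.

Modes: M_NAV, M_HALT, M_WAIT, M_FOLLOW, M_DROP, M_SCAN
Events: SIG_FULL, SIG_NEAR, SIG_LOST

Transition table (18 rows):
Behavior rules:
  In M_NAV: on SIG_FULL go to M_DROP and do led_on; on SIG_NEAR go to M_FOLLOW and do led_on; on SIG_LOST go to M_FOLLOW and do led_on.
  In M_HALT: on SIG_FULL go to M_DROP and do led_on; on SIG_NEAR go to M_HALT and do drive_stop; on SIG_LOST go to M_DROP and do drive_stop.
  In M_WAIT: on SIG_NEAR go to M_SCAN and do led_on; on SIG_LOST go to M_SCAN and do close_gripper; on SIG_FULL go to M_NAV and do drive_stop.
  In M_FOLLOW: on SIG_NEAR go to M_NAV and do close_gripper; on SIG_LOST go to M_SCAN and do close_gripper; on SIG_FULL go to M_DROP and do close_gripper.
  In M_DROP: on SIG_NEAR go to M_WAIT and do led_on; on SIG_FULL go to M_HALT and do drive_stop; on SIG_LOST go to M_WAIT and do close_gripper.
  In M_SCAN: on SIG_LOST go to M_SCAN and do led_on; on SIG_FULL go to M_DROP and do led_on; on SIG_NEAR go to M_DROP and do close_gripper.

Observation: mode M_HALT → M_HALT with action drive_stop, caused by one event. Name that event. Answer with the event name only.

SIG_NEAR

try SIG_FULL: (M_HALT, SIG_FULL) → (M_DROP, led_on)
try SIG_NEAR: (M_HALT, SIG_NEAR) → (M_HALT, drive_stop)  ← matches
try SIG_LOST: (M_HALT, SIG_LOST) → (M_DROP, drive_stop)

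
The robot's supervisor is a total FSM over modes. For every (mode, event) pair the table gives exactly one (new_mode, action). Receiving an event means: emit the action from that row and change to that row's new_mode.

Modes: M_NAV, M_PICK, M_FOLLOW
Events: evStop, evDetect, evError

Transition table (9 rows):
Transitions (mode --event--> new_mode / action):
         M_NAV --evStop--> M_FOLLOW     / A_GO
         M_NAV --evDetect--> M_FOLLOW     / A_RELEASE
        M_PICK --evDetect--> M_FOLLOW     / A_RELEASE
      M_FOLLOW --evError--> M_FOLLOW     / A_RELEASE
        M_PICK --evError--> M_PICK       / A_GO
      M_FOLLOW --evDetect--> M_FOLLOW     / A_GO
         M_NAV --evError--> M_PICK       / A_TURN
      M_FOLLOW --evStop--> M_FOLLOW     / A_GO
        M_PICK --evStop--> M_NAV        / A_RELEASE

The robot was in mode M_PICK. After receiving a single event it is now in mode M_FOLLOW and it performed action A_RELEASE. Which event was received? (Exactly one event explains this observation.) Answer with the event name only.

evDetect

try evStop: (M_PICK, evStop) → (M_NAV, A_RELEASE)
try evDetect: (M_PICK, evDetect) → (M_FOLLOW, A_RELEASE)  ← matches
try evError: (M_PICK, evError) → (M_PICK, A_GO)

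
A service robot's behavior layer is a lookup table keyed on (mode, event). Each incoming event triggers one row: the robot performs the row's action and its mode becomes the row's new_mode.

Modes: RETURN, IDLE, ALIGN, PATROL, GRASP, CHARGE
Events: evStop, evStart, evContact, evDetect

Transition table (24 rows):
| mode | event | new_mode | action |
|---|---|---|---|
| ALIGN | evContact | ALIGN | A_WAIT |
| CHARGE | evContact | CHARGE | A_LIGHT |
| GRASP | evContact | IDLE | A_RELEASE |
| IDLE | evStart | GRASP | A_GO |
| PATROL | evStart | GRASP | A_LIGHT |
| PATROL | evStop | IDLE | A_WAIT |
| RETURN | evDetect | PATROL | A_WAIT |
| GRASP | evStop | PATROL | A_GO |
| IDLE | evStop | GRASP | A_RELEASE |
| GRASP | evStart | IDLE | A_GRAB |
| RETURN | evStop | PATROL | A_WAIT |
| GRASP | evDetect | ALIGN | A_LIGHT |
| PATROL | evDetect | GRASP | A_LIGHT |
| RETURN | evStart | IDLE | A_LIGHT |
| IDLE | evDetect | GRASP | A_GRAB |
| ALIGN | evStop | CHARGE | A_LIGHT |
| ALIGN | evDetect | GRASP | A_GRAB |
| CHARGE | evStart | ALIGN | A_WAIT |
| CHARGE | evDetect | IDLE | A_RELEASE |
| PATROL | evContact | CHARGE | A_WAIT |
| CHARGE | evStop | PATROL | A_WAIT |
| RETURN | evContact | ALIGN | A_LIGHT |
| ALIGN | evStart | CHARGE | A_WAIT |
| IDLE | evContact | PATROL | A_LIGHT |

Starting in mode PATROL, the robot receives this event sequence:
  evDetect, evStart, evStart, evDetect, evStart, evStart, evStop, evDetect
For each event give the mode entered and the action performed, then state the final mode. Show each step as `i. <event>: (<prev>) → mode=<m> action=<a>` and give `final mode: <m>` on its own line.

final mode: IDLE

1. evDetect: (PATROL) → mode=GRASP action=A_LIGHT
2. evStart: (GRASP) → mode=IDLE action=A_GRAB
3. evStart: (IDLE) → mode=GRASP action=A_GO
4. evDetect: (GRASP) → mode=ALIGN action=A_LIGHT
5. evStart: (ALIGN) → mode=CHARGE action=A_WAIT
6. evStart: (CHARGE) → mode=ALIGN action=A_WAIT
7. evStop: (ALIGN) → mode=CHARGE action=A_LIGHT
8. evDetect: (CHARGE) → mode=IDLE action=A_RELEASE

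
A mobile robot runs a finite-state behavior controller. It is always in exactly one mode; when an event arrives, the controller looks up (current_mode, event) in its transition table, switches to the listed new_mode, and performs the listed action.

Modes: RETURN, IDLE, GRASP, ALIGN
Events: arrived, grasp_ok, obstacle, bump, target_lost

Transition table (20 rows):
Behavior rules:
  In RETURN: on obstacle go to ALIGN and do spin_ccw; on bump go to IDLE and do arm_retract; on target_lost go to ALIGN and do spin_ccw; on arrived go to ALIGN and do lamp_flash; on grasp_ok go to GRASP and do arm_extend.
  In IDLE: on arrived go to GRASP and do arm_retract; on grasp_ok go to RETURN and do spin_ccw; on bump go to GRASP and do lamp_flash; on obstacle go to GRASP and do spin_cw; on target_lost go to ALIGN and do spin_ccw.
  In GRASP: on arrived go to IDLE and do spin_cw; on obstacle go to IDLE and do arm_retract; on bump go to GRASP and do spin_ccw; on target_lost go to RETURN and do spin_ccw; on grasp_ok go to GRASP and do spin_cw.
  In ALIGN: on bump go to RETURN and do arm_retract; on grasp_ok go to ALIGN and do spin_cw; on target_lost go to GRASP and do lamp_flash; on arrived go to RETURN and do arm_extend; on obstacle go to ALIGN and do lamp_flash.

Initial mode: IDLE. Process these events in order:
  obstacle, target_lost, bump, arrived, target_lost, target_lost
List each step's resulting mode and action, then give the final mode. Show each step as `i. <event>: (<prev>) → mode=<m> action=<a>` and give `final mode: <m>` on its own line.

final mode: ALIGN

1. obstacle: (IDLE) → mode=GRASP action=spin_cw
2. target_lost: (GRASP) → mode=RETURN action=spin_ccw
3. bump: (RETURN) → mode=IDLE action=arm_retract
4. arrived: (IDLE) → mode=GRASP action=arm_retract
5. target_lost: (GRASP) → mode=RETURN action=spin_ccw
6. target_lost: (RETURN) → mode=ALIGN action=spin_ccw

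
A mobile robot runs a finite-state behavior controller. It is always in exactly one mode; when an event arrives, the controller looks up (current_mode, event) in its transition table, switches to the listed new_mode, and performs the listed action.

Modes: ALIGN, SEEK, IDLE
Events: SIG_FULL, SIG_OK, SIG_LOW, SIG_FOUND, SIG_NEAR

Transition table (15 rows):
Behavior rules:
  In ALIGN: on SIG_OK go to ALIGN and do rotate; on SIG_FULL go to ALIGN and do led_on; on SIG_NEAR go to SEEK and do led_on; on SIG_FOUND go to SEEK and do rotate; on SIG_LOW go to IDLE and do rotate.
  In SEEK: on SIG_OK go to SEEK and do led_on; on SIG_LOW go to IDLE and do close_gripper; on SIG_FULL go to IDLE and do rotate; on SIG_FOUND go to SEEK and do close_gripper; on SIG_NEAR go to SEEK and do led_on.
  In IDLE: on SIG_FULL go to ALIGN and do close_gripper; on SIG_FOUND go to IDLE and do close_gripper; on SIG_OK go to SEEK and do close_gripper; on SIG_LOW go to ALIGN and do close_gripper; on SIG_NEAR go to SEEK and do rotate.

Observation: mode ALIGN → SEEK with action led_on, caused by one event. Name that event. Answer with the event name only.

SIG_NEAR

try SIG_FULL: (ALIGN, SIG_FULL) → (ALIGN, led_on)
try SIG_OK: (ALIGN, SIG_OK) → (ALIGN, rotate)
try SIG_LOW: (ALIGN, SIG_LOW) → (IDLE, rotate)
try SIG_FOUND: (ALIGN, SIG_FOUND) → (SEEK, rotate)
try SIG_NEAR: (ALIGN, SIG_NEAR) → (SEEK, led_on)  ← matches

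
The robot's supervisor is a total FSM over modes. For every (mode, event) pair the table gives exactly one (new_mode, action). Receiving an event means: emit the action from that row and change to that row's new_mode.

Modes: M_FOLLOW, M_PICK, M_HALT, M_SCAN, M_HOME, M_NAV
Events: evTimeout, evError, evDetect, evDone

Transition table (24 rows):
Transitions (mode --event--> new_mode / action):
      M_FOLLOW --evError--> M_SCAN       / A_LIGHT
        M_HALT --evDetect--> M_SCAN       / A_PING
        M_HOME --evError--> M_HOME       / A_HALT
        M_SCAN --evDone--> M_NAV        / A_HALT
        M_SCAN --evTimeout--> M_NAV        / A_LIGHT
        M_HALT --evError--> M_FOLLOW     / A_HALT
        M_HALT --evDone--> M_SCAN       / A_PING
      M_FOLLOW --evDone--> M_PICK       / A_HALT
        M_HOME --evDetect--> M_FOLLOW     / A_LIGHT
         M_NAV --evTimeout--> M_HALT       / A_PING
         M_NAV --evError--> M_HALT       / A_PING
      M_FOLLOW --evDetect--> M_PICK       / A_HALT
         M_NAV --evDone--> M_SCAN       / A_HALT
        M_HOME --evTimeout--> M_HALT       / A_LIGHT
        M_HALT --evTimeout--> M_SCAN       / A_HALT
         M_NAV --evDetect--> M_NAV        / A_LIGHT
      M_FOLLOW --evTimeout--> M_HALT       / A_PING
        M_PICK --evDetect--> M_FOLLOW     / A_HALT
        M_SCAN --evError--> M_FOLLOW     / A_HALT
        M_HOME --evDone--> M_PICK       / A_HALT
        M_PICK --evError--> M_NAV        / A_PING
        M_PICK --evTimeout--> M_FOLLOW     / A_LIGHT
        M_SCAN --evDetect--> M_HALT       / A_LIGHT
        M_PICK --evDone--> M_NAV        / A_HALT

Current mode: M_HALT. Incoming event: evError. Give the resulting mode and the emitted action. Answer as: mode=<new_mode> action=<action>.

mode=M_FOLLOW action=A_HALT

current mode = M_HALT; filter table to that mode:
  (M_HALT, evDetect) → (M_SCAN, A_PING)
  (M_HALT, evError) → (M_FOLLOW, A_HALT)  ← event matches
  (M_HALT, evDone) → (M_SCAN, A_PING)
  (M_HALT, evTimeout) → (M_SCAN, A_HALT)
event = evError selects (M_FOLLOW, A_HALT)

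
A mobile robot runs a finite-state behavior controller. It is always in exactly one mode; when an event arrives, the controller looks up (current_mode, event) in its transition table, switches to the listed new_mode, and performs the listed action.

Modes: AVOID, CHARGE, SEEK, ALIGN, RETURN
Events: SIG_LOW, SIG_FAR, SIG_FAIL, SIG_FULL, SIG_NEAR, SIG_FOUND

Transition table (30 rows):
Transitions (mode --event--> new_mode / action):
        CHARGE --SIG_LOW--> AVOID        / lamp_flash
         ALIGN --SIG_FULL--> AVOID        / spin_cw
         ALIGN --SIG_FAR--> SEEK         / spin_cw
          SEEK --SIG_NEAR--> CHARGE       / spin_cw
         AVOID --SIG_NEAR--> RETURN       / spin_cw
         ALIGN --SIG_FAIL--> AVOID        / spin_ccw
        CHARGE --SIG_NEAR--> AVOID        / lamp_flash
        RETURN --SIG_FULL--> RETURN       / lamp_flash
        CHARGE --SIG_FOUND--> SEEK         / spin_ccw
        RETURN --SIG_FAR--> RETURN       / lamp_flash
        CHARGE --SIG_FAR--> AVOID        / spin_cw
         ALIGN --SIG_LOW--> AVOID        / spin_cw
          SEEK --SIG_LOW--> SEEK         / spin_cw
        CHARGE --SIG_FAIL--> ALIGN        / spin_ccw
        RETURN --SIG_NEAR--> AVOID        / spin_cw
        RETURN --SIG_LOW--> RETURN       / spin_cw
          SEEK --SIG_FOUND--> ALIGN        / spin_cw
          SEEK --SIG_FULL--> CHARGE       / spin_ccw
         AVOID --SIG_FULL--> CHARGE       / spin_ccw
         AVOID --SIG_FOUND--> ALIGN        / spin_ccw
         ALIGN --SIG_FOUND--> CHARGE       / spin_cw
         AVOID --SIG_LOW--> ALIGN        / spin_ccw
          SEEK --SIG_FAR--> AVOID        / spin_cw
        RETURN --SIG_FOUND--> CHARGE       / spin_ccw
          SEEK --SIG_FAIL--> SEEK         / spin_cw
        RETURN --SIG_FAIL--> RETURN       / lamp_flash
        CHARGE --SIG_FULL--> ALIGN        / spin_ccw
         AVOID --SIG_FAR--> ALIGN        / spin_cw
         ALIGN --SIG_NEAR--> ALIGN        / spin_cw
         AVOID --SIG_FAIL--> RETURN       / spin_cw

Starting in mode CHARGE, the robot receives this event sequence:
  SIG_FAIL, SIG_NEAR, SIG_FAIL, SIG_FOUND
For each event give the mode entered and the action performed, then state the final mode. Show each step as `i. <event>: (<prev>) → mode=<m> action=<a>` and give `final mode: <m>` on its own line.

final mode: ALIGN

1. SIG_FAIL: (CHARGE) → mode=ALIGN action=spin_ccw
2. SIG_NEAR: (ALIGN) → mode=ALIGN action=spin_cw
3. SIG_FAIL: (ALIGN) → mode=AVOID action=spin_ccw
4. SIG_FOUND: (AVOID) → mode=ALIGN action=spin_ccw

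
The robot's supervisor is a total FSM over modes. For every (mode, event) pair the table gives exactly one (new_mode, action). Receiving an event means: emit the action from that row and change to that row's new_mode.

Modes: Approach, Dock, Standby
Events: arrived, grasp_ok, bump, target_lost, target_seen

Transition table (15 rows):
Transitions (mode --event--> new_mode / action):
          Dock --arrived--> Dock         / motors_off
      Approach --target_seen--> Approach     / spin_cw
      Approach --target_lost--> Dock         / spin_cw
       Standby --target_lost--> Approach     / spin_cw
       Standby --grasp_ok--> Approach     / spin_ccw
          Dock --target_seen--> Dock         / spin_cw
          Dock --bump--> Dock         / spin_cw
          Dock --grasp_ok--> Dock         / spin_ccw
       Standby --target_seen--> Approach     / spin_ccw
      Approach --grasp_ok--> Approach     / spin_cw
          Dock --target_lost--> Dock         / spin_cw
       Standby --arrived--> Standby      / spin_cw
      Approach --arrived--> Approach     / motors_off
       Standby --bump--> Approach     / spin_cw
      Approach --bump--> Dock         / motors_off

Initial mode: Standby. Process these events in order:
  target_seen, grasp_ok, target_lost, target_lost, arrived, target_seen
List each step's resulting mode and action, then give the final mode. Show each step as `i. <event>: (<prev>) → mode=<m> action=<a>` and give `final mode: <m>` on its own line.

1. target_seen: (Standby) → mode=Approach action=spin_ccw
2. grasp_ok: (Approach) → mode=Approach action=spin_cw
3. target_lost: (Approach) → mode=Dock action=spin_cw
4. target_lost: (Dock) → mode=Dock action=spin_cw
5. arrived: (Dock) → mode=Dock action=motors_off
6. target_seen: (Dock) → mode=Dock action=spin_cw

final mode: Dock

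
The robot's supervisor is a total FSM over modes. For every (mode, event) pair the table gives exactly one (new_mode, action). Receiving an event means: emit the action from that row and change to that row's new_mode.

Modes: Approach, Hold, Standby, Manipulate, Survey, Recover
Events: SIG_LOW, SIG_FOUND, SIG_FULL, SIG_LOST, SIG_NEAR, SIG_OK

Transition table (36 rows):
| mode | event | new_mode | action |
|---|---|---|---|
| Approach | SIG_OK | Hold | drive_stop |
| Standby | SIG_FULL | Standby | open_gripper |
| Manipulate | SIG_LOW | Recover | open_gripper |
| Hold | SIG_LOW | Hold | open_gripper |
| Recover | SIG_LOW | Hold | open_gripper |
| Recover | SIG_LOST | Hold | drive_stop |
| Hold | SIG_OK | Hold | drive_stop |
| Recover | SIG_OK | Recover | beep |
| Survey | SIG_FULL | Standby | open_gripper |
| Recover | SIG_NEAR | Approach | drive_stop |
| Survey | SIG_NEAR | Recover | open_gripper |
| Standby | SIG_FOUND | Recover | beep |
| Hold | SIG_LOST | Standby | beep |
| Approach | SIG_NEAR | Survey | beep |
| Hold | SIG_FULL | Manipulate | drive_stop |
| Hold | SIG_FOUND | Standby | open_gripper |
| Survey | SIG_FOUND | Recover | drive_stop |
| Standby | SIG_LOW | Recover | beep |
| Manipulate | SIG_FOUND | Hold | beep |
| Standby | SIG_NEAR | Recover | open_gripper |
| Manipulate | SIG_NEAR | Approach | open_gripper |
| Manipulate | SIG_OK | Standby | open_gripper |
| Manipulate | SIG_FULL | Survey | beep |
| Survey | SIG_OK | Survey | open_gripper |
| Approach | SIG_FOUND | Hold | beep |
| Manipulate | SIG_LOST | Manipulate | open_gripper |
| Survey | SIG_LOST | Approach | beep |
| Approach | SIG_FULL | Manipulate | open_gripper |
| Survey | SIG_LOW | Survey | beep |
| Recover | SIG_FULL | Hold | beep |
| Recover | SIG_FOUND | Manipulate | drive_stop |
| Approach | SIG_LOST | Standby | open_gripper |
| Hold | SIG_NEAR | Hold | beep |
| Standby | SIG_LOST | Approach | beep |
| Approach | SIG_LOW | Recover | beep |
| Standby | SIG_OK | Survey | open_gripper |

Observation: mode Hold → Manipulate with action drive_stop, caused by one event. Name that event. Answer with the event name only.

try SIG_LOW: (Hold, SIG_LOW) → (Hold, open_gripper)
try SIG_FOUND: (Hold, SIG_FOUND) → (Standby, open_gripper)
try SIG_FULL: (Hold, SIG_FULL) → (Manipulate, drive_stop)  ← matches
try SIG_LOST: (Hold, SIG_LOST) → (Standby, beep)
try SIG_NEAR: (Hold, SIG_NEAR) → (Hold, beep)
try SIG_OK: (Hold, SIG_OK) → (Hold, drive_stop)

SIG_FULL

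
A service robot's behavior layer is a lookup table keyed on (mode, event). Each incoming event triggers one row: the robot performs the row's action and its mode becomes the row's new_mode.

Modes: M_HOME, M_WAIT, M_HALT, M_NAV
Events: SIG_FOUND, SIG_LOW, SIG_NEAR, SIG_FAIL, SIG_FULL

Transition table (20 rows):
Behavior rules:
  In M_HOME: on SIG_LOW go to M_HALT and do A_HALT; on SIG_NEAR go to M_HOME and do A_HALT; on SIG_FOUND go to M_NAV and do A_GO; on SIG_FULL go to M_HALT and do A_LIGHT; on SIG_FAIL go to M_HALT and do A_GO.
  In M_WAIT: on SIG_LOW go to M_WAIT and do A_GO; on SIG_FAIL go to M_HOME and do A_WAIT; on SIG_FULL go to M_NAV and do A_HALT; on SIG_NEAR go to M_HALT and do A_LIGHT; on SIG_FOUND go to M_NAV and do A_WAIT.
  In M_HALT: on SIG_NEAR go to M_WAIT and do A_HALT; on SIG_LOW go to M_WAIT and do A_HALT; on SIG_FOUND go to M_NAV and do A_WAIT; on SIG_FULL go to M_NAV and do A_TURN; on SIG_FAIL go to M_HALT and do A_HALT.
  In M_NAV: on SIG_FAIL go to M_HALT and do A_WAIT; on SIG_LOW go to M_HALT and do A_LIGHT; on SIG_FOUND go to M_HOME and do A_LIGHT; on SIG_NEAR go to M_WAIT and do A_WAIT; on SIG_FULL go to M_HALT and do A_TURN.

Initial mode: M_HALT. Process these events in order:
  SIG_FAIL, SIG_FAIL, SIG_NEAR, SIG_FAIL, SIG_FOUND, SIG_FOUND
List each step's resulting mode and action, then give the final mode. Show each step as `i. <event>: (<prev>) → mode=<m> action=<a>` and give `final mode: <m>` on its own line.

final mode: M_HOME

1. SIG_FAIL: (M_HALT) → mode=M_HALT action=A_HALT
2. SIG_FAIL: (M_HALT) → mode=M_HALT action=A_HALT
3. SIG_NEAR: (M_HALT) → mode=M_WAIT action=A_HALT
4. SIG_FAIL: (M_WAIT) → mode=M_HOME action=A_WAIT
5. SIG_FOUND: (M_HOME) → mode=M_NAV action=A_GO
6. SIG_FOUND: (M_NAV) → mode=M_HOME action=A_LIGHT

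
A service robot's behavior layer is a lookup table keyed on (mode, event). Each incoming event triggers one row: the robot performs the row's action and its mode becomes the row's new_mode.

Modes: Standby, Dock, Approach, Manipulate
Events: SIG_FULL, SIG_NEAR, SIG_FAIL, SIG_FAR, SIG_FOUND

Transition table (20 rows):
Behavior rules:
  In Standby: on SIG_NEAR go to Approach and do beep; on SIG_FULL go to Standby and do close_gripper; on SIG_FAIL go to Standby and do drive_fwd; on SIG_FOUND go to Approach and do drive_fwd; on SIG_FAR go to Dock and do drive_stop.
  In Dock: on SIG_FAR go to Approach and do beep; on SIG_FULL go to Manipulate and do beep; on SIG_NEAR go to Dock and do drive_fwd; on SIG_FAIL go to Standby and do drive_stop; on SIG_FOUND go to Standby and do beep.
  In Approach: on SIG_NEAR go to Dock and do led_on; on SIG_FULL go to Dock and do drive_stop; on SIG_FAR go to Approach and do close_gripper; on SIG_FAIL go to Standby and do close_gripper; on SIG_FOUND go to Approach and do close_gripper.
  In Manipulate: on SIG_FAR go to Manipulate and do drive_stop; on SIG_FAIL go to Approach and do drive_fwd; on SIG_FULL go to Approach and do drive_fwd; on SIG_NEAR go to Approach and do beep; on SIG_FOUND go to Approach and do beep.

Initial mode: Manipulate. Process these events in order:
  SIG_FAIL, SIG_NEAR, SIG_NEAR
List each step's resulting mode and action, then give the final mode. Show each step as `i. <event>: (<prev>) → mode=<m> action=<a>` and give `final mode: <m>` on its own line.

1. SIG_FAIL: (Manipulate) → mode=Approach action=drive_fwd
2. SIG_NEAR: (Approach) → mode=Dock action=led_on
3. SIG_NEAR: (Dock) → mode=Dock action=drive_fwd

final mode: Dock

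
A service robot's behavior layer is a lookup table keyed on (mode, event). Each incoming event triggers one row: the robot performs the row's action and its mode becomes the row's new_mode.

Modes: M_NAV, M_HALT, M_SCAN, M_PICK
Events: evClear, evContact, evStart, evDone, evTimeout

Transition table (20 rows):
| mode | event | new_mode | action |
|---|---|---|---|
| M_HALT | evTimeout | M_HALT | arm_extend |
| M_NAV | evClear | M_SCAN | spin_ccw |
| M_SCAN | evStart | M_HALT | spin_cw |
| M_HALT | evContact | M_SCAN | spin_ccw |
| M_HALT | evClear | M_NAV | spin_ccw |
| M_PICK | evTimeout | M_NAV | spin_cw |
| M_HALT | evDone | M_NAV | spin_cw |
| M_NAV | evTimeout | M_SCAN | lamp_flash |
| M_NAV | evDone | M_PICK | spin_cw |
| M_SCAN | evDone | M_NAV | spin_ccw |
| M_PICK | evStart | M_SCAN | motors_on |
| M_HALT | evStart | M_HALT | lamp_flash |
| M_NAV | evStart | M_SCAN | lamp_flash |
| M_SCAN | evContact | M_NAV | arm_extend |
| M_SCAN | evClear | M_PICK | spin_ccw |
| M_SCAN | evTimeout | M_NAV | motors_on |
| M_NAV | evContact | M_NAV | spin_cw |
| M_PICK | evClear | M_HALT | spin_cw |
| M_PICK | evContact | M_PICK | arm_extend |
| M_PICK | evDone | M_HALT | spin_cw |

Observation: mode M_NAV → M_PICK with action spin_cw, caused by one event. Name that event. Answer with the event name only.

try evClear: (M_NAV, evClear) → (M_SCAN, spin_ccw)
try evContact: (M_NAV, evContact) → (M_NAV, spin_cw)
try evStart: (M_NAV, evStart) → (M_SCAN, lamp_flash)
try evDone: (M_NAV, evDone) → (M_PICK, spin_cw)  ← matches
try evTimeout: (M_NAV, evTimeout) → (M_SCAN, lamp_flash)

evDone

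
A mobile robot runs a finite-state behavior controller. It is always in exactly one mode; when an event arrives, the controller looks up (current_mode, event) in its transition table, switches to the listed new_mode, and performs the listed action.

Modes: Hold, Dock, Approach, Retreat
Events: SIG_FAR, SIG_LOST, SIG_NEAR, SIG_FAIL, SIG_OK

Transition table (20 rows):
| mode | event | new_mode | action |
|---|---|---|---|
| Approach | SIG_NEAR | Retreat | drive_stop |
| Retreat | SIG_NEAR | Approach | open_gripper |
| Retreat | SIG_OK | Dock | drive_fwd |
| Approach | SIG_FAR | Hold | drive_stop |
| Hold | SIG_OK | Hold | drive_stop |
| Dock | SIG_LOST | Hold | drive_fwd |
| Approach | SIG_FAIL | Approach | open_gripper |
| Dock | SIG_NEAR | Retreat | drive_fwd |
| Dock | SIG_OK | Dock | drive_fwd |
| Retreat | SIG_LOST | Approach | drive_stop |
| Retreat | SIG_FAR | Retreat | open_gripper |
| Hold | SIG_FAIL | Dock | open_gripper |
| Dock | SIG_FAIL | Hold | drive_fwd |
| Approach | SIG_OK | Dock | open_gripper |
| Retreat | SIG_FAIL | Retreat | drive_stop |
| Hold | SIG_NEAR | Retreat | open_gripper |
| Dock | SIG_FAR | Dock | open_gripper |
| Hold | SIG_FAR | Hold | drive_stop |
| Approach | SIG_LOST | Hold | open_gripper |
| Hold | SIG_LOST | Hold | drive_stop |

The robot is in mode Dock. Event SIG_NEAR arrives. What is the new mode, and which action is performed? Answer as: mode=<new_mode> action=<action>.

current mode = Dock; filter table to that mode:
  (Dock, SIG_LOST) → (Hold, drive_fwd)
  (Dock, SIG_NEAR) → (Retreat, drive_fwd)  ← event matches
  (Dock, SIG_OK) → (Dock, drive_fwd)
  (Dock, SIG_FAIL) → (Hold, drive_fwd)
  (Dock, SIG_FAR) → (Dock, open_gripper)
event = SIG_NEAR selects (Retreat, drive_fwd)

mode=Retreat action=drive_fwd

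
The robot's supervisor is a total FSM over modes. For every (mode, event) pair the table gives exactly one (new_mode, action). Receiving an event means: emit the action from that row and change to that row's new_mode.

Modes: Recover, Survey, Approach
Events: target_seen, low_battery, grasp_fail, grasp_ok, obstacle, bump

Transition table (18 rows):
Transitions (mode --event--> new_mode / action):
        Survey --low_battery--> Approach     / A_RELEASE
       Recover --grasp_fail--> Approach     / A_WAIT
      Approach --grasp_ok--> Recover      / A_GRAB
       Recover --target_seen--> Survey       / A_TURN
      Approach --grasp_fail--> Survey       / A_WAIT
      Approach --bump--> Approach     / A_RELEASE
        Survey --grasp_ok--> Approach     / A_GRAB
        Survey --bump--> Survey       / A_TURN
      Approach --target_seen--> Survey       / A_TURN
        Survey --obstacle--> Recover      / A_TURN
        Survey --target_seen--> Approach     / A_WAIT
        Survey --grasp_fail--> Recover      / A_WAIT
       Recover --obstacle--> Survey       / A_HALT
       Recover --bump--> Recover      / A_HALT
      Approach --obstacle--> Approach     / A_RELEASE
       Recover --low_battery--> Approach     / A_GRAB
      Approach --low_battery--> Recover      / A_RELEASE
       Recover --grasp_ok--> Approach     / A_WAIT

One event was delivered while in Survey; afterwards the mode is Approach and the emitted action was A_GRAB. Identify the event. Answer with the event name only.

try target_seen: (Survey, target_seen) → (Approach, A_WAIT)
try low_battery: (Survey, low_battery) → (Approach, A_RELEASE)
try grasp_fail: (Survey, grasp_fail) → (Recover, A_WAIT)
try grasp_ok: (Survey, grasp_ok) → (Approach, A_GRAB)  ← matches
try obstacle: (Survey, obstacle) → (Recover, A_TURN)
try bump: (Survey, bump) → (Survey, A_TURN)

grasp_ok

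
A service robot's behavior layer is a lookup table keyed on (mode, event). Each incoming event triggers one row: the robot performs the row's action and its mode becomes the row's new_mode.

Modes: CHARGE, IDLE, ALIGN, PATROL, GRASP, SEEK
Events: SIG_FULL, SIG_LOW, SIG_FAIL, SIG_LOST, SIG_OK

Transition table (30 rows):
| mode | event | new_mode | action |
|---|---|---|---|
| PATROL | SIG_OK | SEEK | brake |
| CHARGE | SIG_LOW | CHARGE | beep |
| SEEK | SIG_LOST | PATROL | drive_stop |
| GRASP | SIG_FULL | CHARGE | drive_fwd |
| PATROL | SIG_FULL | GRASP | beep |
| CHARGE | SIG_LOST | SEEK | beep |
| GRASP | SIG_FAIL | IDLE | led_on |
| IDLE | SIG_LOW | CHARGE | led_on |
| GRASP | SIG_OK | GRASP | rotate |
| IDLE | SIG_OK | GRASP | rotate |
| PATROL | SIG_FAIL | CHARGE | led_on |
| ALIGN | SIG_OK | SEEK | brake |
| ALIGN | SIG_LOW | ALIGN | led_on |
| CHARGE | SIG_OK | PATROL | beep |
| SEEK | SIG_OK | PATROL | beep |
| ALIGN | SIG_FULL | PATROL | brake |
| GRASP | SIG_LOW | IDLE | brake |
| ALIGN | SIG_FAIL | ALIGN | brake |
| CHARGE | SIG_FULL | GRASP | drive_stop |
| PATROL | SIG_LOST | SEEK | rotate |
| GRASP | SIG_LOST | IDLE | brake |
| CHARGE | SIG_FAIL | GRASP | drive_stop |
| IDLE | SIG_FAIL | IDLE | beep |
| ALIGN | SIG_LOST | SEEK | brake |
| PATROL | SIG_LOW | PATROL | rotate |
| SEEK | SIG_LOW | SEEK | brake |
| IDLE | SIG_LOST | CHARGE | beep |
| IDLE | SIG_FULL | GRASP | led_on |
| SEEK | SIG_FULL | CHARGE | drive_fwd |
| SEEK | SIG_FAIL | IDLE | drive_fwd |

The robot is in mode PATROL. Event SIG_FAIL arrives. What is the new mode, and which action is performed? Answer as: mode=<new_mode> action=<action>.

current mode = PATROL; filter table to that mode:
  (PATROL, SIG_OK) → (SEEK, brake)
  (PATROL, SIG_FULL) → (GRASP, beep)
  (PATROL, SIG_FAIL) → (CHARGE, led_on)  ← event matches
  (PATROL, SIG_LOST) → (SEEK, rotate)
  (PATROL, SIG_LOW) → (PATROL, rotate)
event = SIG_FAIL selects (CHARGE, led_on)

mode=CHARGE action=led_on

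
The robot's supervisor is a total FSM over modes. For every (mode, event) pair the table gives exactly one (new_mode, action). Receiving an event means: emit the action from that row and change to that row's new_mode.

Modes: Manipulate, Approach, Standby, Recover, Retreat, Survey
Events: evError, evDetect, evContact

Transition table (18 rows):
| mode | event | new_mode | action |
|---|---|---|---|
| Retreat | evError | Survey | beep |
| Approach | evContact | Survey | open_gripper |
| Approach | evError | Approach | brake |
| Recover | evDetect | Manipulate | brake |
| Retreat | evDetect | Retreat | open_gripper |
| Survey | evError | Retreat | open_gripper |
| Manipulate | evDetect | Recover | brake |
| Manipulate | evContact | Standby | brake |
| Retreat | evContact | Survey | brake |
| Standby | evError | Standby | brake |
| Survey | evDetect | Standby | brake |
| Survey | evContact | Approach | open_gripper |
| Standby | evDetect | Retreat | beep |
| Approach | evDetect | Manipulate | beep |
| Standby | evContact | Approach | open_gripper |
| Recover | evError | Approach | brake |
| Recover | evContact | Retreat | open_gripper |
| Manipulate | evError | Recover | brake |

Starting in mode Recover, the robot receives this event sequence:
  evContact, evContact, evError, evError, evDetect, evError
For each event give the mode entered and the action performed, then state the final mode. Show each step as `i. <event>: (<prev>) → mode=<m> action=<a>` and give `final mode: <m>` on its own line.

1. evContact: (Recover) → mode=Retreat action=open_gripper
2. evContact: (Retreat) → mode=Survey action=brake
3. evError: (Survey) → mode=Retreat action=open_gripper
4. evError: (Retreat) → mode=Survey action=beep
5. evDetect: (Survey) → mode=Standby action=brake
6. evError: (Standby) → mode=Standby action=brake

final mode: Standby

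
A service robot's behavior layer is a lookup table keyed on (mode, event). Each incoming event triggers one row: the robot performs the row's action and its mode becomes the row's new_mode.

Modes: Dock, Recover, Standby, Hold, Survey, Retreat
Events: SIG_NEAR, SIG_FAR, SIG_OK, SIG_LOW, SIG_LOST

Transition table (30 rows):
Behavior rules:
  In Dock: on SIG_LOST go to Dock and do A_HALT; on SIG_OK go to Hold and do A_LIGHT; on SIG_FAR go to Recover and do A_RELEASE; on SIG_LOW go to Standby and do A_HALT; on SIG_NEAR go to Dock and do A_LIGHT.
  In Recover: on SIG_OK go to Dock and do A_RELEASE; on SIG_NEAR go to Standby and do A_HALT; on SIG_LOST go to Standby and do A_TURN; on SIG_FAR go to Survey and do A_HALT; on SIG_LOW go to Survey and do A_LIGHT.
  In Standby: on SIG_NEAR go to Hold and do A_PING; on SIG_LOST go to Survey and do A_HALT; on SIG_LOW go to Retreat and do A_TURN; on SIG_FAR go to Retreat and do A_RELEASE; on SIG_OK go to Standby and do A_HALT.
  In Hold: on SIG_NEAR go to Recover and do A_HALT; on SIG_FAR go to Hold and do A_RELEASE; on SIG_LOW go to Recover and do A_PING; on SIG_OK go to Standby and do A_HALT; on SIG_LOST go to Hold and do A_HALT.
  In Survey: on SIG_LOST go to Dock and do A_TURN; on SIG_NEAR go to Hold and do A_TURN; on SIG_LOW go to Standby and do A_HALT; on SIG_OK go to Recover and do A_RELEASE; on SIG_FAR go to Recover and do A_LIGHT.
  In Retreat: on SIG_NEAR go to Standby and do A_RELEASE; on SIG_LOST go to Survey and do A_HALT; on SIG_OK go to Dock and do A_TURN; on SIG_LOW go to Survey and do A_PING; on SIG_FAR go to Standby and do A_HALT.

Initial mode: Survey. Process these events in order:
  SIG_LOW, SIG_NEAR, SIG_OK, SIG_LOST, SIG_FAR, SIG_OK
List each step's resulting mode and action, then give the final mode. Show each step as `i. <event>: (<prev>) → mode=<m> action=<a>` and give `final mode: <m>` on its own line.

final mode: Dock

1. SIG_LOW: (Survey) → mode=Standby action=A_HALT
2. SIG_NEAR: (Standby) → mode=Hold action=A_PING
3. SIG_OK: (Hold) → mode=Standby action=A_HALT
4. SIG_LOST: (Standby) → mode=Survey action=A_HALT
5. SIG_FAR: (Survey) → mode=Recover action=A_LIGHT
6. SIG_OK: (Recover) → mode=Dock action=A_RELEASE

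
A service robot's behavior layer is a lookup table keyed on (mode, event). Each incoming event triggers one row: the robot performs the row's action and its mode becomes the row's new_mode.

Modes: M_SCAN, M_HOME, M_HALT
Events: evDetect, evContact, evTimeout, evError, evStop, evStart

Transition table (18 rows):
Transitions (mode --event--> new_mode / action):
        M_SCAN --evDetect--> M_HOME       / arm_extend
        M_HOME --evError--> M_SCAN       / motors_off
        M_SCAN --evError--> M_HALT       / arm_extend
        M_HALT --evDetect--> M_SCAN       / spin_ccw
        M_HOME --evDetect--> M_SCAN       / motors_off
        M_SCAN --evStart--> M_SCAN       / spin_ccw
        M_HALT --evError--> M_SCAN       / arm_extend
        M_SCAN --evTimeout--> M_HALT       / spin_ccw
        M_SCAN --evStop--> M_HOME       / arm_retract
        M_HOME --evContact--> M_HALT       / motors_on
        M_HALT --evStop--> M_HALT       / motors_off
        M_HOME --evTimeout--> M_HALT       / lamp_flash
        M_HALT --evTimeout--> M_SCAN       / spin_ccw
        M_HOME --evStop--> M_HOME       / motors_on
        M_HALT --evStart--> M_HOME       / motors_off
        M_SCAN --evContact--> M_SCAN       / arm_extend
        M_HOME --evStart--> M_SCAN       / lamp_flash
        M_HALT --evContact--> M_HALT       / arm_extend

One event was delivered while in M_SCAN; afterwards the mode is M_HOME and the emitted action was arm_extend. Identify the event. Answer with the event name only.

evDetect

try evDetect: (M_SCAN, evDetect) → (M_HOME, arm_extend)  ← matches
try evContact: (M_SCAN, evContact) → (M_SCAN, arm_extend)
try evTimeout: (M_SCAN, evTimeout) → (M_HALT, spin_ccw)
try evError: (M_SCAN, evError) → (M_HALT, arm_extend)
try evStop: (M_SCAN, evStop) → (M_HOME, arm_retract)
try evStart: (M_SCAN, evStart) → (M_SCAN, spin_ccw)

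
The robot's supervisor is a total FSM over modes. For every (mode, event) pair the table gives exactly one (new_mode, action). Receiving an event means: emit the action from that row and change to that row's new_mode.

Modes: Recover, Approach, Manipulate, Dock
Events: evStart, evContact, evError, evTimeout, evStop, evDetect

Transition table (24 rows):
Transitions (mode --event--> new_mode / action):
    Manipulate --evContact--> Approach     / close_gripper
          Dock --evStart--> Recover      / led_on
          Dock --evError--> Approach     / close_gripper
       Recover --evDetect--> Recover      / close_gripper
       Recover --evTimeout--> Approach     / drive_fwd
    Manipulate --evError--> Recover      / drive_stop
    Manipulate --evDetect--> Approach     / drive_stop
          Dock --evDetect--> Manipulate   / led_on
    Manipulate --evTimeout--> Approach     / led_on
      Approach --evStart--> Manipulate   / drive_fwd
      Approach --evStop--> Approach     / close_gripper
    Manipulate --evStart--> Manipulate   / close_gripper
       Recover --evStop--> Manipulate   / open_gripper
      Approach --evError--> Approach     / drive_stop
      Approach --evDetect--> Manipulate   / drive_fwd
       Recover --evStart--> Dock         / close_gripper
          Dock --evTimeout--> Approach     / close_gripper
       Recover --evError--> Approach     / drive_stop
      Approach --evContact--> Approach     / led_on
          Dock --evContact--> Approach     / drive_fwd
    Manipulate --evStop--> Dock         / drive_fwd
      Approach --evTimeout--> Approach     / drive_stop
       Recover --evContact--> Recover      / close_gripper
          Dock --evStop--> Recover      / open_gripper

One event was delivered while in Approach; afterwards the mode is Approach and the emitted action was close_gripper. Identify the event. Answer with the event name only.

evStop

try evStart: (Approach, evStart) → (Manipulate, drive_fwd)
try evContact: (Approach, evContact) → (Approach, led_on)
try evError: (Approach, evError) → (Approach, drive_stop)
try evTimeout: (Approach, evTimeout) → (Approach, drive_stop)
try evStop: (Approach, evStop) → (Approach, close_gripper)  ← matches
try evDetect: (Approach, evDetect) → (Manipulate, drive_fwd)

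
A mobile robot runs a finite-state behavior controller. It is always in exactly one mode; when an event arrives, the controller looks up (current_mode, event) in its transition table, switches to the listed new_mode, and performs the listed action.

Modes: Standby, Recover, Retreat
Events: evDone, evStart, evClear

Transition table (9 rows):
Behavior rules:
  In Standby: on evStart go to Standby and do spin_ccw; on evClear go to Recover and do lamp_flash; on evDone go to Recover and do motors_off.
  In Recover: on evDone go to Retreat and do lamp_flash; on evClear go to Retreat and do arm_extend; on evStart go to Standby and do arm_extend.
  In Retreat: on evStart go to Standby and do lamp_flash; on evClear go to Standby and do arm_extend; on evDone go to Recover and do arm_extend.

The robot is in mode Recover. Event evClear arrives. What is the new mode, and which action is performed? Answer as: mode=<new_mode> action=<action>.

current mode = Recover; filter table to that mode:
  (Recover, evDone) → (Retreat, lamp_flash)
  (Recover, evClear) → (Retreat, arm_extend)  ← event matches
  (Recover, evStart) → (Standby, arm_extend)
event = evClear selects (Retreat, arm_extend)

mode=Retreat action=arm_extend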